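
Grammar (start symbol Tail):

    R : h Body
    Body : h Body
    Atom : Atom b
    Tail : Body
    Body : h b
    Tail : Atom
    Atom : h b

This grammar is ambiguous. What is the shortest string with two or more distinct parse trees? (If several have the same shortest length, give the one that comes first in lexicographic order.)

h b

length 2: h b has 2 parse trees

Two derivations of h b:
  Tail ⇒ Body ⇒ h b
  Tail ⇒ Atom ⇒ h b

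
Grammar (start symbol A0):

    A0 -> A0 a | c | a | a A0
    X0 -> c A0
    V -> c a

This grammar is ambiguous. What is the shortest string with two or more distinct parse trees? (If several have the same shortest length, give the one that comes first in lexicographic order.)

length 1: no string has ≥2 trees
length 2: a a has 2 parse trees

Two derivations of a a:
  A0 ⇒ A0 a ⇒ a a
  A0 ⇒ a A0 ⇒ a a

a a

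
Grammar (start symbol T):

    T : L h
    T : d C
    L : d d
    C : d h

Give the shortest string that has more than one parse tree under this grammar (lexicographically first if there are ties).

length 3: d d h has 2 parse trees

Two derivations of d d h:
  T ⇒ L h ⇒ d d h
  T ⇒ d C ⇒ d d h

d d h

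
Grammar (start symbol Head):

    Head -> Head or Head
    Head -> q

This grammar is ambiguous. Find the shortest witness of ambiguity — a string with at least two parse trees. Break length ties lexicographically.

q or q or q

length 1: no string has ≥2 trees
length 3: no string has ≥2 trees
length 5: q or q or q has 2 parse trees

Two derivations of q or q or q:
  Head ⇒ Head or Head ⇒ Head or Head or Head ⇒ q or Head or Head ⇒ q or q or Head ⇒ q or q or q
  Head ⇒ Head or Head ⇒ q or Head ⇒ q or Head or Head ⇒ q or q or Head ⇒ q or q or q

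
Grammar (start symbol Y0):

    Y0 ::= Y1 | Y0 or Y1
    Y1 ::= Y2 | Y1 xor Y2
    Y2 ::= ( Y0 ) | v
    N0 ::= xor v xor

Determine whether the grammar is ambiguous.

Unambiguous

Only Y0, Y1, Y2 are reachable from Y0; ignoring the rest: Y0 → Y0 or Y1 | Y1  ;  Y1 → Y1 xor Y2 | Y2  — a left-associative chain with Y2 at the bottom. Each string factors uniquely by precedence.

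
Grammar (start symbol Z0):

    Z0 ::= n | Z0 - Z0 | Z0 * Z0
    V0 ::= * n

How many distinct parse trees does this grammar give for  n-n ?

Parse trees for n-n:
  [Z0 [Z0 n] - [Z0 n]]

1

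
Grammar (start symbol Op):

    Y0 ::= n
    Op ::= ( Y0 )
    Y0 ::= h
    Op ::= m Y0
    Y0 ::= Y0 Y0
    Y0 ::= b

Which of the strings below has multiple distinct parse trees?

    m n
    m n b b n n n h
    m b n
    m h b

m n: 1 tree
m n b b n n n h: 132 trees
m b n: 1 tree
m h b: 1 tree

m n b b n n n h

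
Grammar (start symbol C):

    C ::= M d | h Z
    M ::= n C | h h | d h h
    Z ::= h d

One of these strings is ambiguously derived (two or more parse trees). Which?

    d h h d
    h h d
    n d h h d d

d h h d: 1 tree
h h d: 2 trees
n d h h d d: 1 tree

h h d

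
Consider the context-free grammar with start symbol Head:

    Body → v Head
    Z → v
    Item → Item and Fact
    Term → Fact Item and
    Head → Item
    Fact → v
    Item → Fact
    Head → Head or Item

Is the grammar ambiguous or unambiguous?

(Term, Body, Z are unreachable from Head, so their rules don't affect L(Head).) This is a standard precedence ladder (Head over Item over Fact), with each level left-recursive on its own operator ('or' at Head, 'and' at Item). That structure is LR(1), hence unambiguous.

Unambiguous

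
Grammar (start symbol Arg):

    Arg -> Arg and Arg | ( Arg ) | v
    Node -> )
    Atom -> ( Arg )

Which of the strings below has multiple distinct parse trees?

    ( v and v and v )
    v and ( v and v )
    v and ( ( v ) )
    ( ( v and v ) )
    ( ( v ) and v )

( v and v and v ): 2 trees
v and ( v and v ): 1 tree
v and ( ( v ) ): 1 tree
( ( v and v ) ): 1 tree
( ( v ) and v ): 1 tree

( v and v and v )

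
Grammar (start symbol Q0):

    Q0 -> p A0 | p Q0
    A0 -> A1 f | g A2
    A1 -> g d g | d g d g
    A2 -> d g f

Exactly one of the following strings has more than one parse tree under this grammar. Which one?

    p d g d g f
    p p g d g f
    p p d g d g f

p p g d g f

p d g d g f: 1 tree
p p g d g f: 2 trees
p p d g d g f: 1 tree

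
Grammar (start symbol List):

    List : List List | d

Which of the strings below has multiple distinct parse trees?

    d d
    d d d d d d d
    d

d d d d d d d

d d: 1 tree
d d d d d d d: 132 trees
d: 1 tree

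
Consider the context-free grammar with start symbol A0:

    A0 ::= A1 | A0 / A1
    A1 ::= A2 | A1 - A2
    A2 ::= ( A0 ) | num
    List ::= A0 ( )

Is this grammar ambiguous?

Only A0, A1, A2 are reachable from A0; ignoring the rest: A0 → A0 / A1 | A1  ;  A1 → A1 - A2 | A2  — a left-associative chain with A2 at the bottom. Each string factors uniquely by precedence.

Unambiguous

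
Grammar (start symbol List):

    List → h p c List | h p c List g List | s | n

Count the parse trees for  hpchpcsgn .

Parse trees for hpchpcsgn:
  [List h p c [List h p c [List s] g [List n]]]
  [List h p c [List h p c [List s]] g [List n]]

2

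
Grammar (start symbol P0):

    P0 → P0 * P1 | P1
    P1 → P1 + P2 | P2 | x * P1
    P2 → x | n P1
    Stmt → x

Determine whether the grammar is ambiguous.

Witness: x * x

Derivation 1: P0 ⇒ P0 * P1 ⇒ P1 * P1 ⇒ P2 * P1 ⇒ x * P1 ⇒ x * P2 ⇒ x * x
Derivation 2: P0 ⇒ P1 ⇒ x * P1 ⇒ x * P2 ⇒ x * x

Two distinct leftmost derivations for the same string.

Ambiguous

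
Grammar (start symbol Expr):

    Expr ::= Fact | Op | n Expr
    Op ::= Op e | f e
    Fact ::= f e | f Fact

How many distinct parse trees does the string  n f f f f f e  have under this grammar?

1

Parse trees for n f f f f f e:
  [Expr n [Expr [Fact f [Fact f [Fact f [Fact f [Fact f e]]]]]]]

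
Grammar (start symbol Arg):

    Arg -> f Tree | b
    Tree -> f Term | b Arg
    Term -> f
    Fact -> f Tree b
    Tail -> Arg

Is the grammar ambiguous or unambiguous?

(Fact, Tail are unreachable from Arg, so their rules don't affect L(Arg).) Each reachable nonterminal has at most one production per leading terminal, and all productions are right-linear; the derivation is determined token-by-token.

Unambiguous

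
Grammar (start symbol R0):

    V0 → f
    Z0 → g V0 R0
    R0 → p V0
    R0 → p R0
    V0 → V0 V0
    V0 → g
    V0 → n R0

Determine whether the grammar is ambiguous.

Ambiguous

Witness: p f f f

Derivation 1: R0 ⇒ p V0 ⇒ p V0 V0 ⇒ p f V0 ⇒ p f V0 V0 ⇒ p f f V0 ⇒ p f f f
Derivation 2: R0 ⇒ p V0 ⇒ p V0 V0 ⇒ p V0 V0 V0 ⇒ p f V0 V0 ⇒ p f f V0 ⇒ p f f f

Two distinct leftmost derivations for the same string.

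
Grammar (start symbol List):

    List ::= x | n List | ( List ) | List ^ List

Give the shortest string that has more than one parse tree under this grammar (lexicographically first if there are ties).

length 1: no string has ≥2 trees
length 2: no string has ≥2 trees
length 3: no string has ≥2 trees
length 4: n x ^ x has 2 parse trees

Two derivations of n x ^ x:
  List ⇒ n List ⇒ n List ^ List ⇒ n x ^ List ⇒ n x ^ x
  List ⇒ List ^ List ⇒ n List ^ List ⇒ n x ^ List ⇒ n x ^ x

n x ^ x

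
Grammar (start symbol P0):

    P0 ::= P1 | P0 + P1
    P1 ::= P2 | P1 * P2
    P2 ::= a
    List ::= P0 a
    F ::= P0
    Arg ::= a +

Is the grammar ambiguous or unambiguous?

Unambiguous

Only P0, P1, P2 are reachable from P0; ignoring the rest: P0 → P0 + P1 | P1  ;  P1 → P1 * P2 | P2  — a left-associative chain with P2 at the bottom. Each string factors uniquely by precedence.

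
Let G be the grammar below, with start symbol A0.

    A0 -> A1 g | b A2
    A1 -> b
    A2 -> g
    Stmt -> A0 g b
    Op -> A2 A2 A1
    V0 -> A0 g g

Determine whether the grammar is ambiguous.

Ambiguous

Witness: b g

Derivation 1: A0 ⇒ A1 g ⇒ b g
Derivation 2: A0 ⇒ b A2 ⇒ b g

Two distinct leftmost derivations for the same string.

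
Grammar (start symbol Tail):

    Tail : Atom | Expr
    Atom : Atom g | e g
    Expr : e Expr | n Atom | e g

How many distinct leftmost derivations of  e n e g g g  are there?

1

Parse trees for e n e g g g:
  [Tail [Expr e [Expr n [Atom [Atom [Atom e g] g] g]]]]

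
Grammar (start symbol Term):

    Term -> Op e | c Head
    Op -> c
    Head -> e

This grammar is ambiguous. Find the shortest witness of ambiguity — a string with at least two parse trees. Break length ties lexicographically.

c e

length 2: c e has 2 parse trees

Two derivations of c e:
  Term ⇒ Op e ⇒ c e
  Term ⇒ c Head ⇒ c e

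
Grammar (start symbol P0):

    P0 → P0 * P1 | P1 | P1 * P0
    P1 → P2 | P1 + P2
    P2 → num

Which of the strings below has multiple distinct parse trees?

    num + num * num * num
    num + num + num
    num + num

num + num * num * num

num + num * num * num: 4 trees
num + num + num: 1 tree
num + num: 1 tree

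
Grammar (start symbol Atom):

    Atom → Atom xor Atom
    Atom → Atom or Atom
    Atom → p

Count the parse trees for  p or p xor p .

Parse trees for p or p xor p:
  [Atom [Atom [Atom p] or [Atom p]] xor [Atom p]]
  [Atom [Atom p] or [Atom [Atom p] xor [Atom p]]]

2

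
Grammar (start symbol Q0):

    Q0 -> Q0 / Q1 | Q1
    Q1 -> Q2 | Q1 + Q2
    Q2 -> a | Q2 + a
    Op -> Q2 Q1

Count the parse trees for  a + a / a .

2

Parse trees for a + a / a:
  [Q0 [Q0 [Q1 [Q2 [Q2 a] + a]]] / [Q1 [Q2 a]]]
  [Q0 [Q0 [Q1 [Q1 [Q2 a]] + [Q2 a]]] / [Q1 [Q2 a]]]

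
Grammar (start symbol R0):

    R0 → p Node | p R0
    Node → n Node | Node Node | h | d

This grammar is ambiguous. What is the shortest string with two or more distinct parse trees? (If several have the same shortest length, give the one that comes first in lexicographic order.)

length 2: no string has ≥2 trees
length 3: no string has ≥2 trees
length 4: p d d d has 2 parse trees

Two derivations of p d d d:
  R0 ⇒ p Node ⇒ p Node Node ⇒ p Node Node Node ⇒ p d Node Node ⇒ p d d Node ⇒ p d d d
  R0 ⇒ p Node ⇒ p Node Node ⇒ p d Node ⇒ p d Node Node ⇒ p d d Node ⇒ p d d d

p d d d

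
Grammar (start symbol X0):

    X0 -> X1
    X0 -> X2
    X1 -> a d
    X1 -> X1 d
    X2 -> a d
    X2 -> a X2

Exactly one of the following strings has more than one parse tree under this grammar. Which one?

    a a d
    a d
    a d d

a d

a a d: 1 tree
a d: 2 trees
a d d: 1 tree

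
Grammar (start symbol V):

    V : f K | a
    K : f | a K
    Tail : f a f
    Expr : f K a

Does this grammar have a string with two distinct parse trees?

Unambiguous

Only V, K are reachable from V; ignoring the rest: Restricted to the reachable nonterminals, every rule has the form A → t or A → t B, and no two rules for the same A share a first terminal. The grammar encodes a DFA — one run per string.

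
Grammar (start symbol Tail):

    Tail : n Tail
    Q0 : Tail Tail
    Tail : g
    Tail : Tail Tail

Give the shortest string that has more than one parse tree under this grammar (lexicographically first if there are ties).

length 1: no string has ≥2 trees
length 2: no string has ≥2 trees
length 3: g g g has 2 parse trees

Two derivations of g g g:
  Tail ⇒ Tail Tail ⇒ g Tail ⇒ g Tail Tail ⇒ g g Tail ⇒ g g g
  Tail ⇒ Tail Tail ⇒ Tail Tail Tail ⇒ g Tail Tail ⇒ g g Tail ⇒ g g g

g g g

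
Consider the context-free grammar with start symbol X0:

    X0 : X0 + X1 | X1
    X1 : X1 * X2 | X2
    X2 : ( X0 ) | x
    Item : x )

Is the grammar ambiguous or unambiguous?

Only X0, X1, X2 are reachable from X0; ignoring the rest: The grammar is stratified — X0 handles '+' (left-recursive), X1 handles '*', X2 atoms. Each operator has a fixed associativity and precedence level, so every string has one parse.

Unambiguous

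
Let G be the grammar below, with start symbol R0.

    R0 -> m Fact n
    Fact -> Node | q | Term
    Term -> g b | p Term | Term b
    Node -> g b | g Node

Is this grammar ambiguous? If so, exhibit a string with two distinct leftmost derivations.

Witness: m g b n

Derivation 1: R0 ⇒ m Fact n ⇒ m Node n ⇒ m g b n
Derivation 2: R0 ⇒ m Fact n ⇒ m Term n ⇒ m g b n

Two distinct leftmost derivations for the same string.

Ambiguous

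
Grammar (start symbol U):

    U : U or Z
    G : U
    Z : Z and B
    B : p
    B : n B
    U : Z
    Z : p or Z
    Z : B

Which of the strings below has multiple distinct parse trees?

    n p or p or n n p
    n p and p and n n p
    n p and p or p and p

n p or p or n n p

n p or p or n n p: 2 trees
n p and p and n n p: 1 tree
n p and p or p and p: 1 tree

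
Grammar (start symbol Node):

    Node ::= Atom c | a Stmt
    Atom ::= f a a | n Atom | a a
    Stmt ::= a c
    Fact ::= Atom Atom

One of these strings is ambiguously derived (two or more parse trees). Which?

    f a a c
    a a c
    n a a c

f a a c: 1 tree
a a c: 2 trees
n a a c: 1 tree

a a c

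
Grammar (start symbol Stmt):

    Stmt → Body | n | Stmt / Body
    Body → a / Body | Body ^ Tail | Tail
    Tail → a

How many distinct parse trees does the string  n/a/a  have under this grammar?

2

Parse trees for n/a/a:
  [Stmt [Stmt n] / [Body a / [Body [Tail a]]]]
  [Stmt [Stmt [Stmt n] / [Body [Tail a]]] / [Body [Tail a]]]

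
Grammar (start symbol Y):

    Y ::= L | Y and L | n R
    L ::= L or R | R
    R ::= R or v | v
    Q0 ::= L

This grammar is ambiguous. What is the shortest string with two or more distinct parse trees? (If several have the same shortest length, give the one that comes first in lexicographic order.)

v or v

length 1: no string has ≥2 trees
length 2: no string has ≥2 trees
length 3: v or v has 2 parse trees

Two derivations of v or v:
  Y ⇒ L ⇒ L or R ⇒ R or R ⇒ v or R ⇒ v or v
  Y ⇒ L ⇒ R ⇒ R or v ⇒ v or v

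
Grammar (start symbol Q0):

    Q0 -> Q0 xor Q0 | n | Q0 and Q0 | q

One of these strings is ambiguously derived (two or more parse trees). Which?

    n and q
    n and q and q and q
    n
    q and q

n and q and q and q

n and q: 1 tree
n and q and q and q: 5 trees
n: 1 tree
q and q: 1 tree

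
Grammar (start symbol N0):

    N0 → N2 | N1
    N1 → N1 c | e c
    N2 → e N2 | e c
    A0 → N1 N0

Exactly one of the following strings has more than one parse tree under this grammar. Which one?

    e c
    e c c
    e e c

e c: 2 trees
e c c: 1 tree
e e c: 1 tree

e c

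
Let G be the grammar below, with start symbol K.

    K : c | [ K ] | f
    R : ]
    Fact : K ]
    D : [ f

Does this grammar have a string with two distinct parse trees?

Unambiguous

Only K is reachable from K; ignoring the rest: Each string is a nest of matched brackets around a single atom. An opening bracket forces the recursive rule; an atom forces the base rule.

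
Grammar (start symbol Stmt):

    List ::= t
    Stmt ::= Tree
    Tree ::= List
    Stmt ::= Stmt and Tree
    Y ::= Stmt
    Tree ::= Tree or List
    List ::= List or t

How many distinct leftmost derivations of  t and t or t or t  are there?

Parse trees for t and t or t or t:
  [Stmt [Stmt [Tree [List t]]] and [Tree [List [List [List t] or t] or t]]]
  [Stmt [Stmt [Tree [List t]]] and [Tree [Tree [List t]] or [List [List t] or t]]]
  [Stmt [Stmt [Tree [List t]]] and [Tree [Tree [List [List t] or t]] or [List t]]]
  [Stmt [Stmt [Tree [List t]]] and [Tree [Tree [Tree [List t]] or [List t]] or [List t]]]

4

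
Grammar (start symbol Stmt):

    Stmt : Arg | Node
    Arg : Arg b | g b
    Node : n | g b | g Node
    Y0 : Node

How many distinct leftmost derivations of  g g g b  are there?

1

Parse trees for g g g b:
  [Stmt [Node g [Node g [Node g b]]]]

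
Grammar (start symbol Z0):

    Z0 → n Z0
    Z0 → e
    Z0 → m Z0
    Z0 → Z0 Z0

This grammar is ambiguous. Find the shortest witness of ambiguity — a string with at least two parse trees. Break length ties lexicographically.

e e e

length 1: no string has ≥2 trees
length 2: no string has ≥2 trees
length 3: e e e has 2 parse trees

Two derivations of e e e:
  Z0 ⇒ Z0 Z0 ⇒ e Z0 ⇒ e Z0 Z0 ⇒ e e Z0 ⇒ e e e
  Z0 ⇒ Z0 Z0 ⇒ Z0 Z0 Z0 ⇒ e Z0 Z0 ⇒ e e Z0 ⇒ e e e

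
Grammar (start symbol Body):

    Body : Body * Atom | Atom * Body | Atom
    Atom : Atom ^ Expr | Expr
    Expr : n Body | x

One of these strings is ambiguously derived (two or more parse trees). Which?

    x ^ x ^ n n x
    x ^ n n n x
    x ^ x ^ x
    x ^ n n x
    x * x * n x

x * x * n x

x ^ x ^ n n x: 1 tree
x ^ n n n x: 1 tree
x ^ x ^ x: 1 tree
x ^ n n x: 1 tree
x * x * n x: 4 trees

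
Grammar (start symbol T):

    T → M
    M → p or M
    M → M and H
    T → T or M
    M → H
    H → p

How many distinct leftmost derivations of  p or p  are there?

Parse trees for p or p:
  [T [M p or [M [H p]]]]
  [T [T [M [H p]]] or [M [H p]]]

2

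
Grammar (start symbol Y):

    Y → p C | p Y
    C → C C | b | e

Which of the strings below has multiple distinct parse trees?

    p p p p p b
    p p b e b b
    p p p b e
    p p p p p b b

p p b e b b

p p p p p b: 1 tree
p p b e b b: 5 trees
p p p b e: 1 tree
p p p p p b b: 1 tree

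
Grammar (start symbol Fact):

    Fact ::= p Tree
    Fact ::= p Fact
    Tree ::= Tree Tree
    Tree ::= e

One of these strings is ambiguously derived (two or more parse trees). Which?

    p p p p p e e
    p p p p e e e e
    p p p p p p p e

p p p p p e e: 1 tree
p p p p e e e e: 5 trees
p p p p p p p e: 1 tree

p p p p e e e e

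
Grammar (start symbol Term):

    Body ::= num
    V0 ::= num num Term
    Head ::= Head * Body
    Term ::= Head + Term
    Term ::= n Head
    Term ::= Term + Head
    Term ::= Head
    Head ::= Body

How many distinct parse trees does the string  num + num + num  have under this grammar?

4

Parse trees for num + num + num:
  [Term [Head [Body num]] + [Term [Head [Body num]] + [Term [Head [Body num]]]]]
  [Term [Head [Body num]] + [Term [Term [Head [Body num]]] + [Head [Body num]]]]
  [Term [Term [Head [Body num]] + [Term [Head [Body num]]]] + [Head [Body num]]]
  [Term [Term [Term [Head [Body num]]] + [Head [Body num]]] + [Head [Body num]]]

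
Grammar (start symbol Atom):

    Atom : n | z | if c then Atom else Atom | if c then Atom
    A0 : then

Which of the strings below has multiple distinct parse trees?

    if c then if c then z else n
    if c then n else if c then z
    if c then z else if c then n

if c then if c then z else n: 2 trees
if c then n else if c then z: 1 tree
if c then z else if c then n: 1 tree

if c then if c then z else n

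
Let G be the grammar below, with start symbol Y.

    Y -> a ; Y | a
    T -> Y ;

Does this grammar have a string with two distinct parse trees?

Unambiguous

(T is unreachable from Y, so its rules don't affect L(Y).) The reachable grammar is A → atom sep A | atom. Each atom is followed by either the separator (recurse) or end-of-string (stop) — no choice point.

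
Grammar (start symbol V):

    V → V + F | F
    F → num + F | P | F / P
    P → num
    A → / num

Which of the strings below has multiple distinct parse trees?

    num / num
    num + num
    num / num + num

num / num: 1 tree
num + num: 2 trees
num / num + num: 1 tree

num + num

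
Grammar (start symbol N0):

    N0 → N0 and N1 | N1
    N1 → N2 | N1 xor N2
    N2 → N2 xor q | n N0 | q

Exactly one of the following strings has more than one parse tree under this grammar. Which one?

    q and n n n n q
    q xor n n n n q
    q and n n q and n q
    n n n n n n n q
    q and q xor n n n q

q and n n n n q: 1 tree
q xor n n n n q: 1 tree
q and n n q and n q: 3 trees
n n n n n n n q: 1 tree
q and q xor n n n q: 1 tree

q and n n q and n q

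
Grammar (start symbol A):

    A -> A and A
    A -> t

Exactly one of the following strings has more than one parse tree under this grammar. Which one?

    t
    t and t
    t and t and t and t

t: 1 tree
t and t: 1 tree
t and t and t and t: 5 trees

t and t and t and t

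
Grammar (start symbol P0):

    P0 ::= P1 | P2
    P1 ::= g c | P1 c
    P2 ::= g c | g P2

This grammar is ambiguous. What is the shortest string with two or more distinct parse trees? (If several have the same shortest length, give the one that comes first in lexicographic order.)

length 2: g c has 2 parse trees

Two derivations of g c:
  P0 ⇒ P1 ⇒ g c
  P0 ⇒ P2 ⇒ g c

g c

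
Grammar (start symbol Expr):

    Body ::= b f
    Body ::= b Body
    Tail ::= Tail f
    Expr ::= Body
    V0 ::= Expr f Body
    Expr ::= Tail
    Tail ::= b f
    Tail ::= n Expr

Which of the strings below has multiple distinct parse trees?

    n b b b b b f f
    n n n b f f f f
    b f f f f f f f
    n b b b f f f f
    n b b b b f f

n n n b f f f f

n b b b b b f f: 1 tree
n n n b f f f f: 30 trees
b f f f f f f f: 1 tree
n b b b f f f f: 1 tree
n b b b b f f: 1 tree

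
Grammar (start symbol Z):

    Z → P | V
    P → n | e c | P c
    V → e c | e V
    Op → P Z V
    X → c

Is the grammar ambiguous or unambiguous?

Witness: e c

Derivation 1: Z ⇒ P ⇒ e c
Derivation 2: Z ⇒ V ⇒ e c

Two distinct leftmost derivations for the same string.

Ambiguous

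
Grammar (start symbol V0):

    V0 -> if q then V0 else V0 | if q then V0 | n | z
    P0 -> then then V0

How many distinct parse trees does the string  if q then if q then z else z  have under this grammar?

Parse trees for if q then if q then z else z:
  [V0 if q then [V0 if q then [V0 z]] else [V0 z]]
  [V0 if q then [V0 if q then [V0 z] else [V0 z]]]

2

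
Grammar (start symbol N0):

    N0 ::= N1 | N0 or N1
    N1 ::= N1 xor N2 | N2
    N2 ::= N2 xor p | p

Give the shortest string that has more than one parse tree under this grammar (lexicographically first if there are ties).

length 1: no string has ≥2 trees
length 3: p xor p has 2 parse trees

Two derivations of p xor p:
  N0 ⇒ N1 ⇒ N1 xor N2 ⇒ N2 xor N2 ⇒ p xor N2 ⇒ p xor p
  N0 ⇒ N1 ⇒ N2 ⇒ N2 xor p ⇒ p xor p

p xor p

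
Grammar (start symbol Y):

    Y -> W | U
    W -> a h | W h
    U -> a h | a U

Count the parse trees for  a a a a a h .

1

Parse trees for a a a a a h:
  [Y [U a [U a [U a [U a [U a h]]]]]]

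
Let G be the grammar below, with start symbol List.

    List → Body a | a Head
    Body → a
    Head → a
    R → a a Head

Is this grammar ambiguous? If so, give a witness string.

Ambiguous

Witness: a a

Derivation 1: List ⇒ Body a ⇒ a a
Derivation 2: List ⇒ a Head ⇒ a a

Two distinct leftmost derivations for the same string.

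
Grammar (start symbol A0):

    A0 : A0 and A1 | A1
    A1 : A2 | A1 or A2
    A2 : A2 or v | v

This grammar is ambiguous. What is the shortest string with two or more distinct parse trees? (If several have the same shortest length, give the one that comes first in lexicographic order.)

v or v

length 1: no string has ≥2 trees
length 3: v or v has 2 parse trees

Two derivations of v or v:
  A0 ⇒ A1 ⇒ A2 ⇒ A2 or v ⇒ v or v
  A0 ⇒ A1 ⇒ A1 or A2 ⇒ A2 or A2 ⇒ v or A2 ⇒ v or v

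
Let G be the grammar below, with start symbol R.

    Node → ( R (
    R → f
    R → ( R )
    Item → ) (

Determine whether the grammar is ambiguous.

Only R is reachable from R; ignoring the rest: Each string is a nest of matched brackets around a single atom. An opening bracket forces the recursive rule; an atom forces the base rule.

Unambiguous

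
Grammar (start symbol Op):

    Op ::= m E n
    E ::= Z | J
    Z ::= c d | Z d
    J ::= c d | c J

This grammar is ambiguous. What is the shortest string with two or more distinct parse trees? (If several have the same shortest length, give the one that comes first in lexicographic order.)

length 4: m c d n has 2 parse trees

Two derivations of m c d n:
  Op ⇒ m E n ⇒ m Z n ⇒ m c d n
  Op ⇒ m E n ⇒ m J n ⇒ m c d n

m c d n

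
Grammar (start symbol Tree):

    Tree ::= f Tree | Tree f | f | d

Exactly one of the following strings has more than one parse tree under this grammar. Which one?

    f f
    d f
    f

f f

f f: 2 trees
d f: 1 tree
f: 1 tree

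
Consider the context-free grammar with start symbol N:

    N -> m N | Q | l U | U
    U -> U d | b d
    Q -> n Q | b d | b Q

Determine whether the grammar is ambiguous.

Ambiguous

Witness: b d

Derivation 1: N ⇒ Q ⇒ b d
Derivation 2: N ⇒ U ⇒ b d

Two distinct leftmost derivations for the same string.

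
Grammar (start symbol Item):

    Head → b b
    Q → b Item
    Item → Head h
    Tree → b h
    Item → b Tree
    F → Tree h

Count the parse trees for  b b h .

2

Parse trees for b b h:
  [Item [Head b b] h]
  [Item b [Tree b h]]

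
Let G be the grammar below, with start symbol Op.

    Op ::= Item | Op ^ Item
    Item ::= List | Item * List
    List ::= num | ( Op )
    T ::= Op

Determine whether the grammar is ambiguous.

(T is unreachable from Op, so its rules don't affect L(Op).) This is a standard precedence ladder (Op over Item over List), with each level left-recursive on its own operator ('^' at Op, '*' at Item). That structure is LR(1), hence unambiguous.

Unambiguous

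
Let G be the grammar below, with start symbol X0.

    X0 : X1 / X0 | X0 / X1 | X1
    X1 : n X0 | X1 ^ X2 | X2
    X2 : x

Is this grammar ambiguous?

Witness: x / x

Derivation 1: X0 ⇒ X1 / X0 ⇒ X2 / X0 ⇒ x / X0 ⇒ x / X1 ⇒ x / X2 ⇒ x / x
Derivation 2: X0 ⇒ X0 / X1 ⇒ X1 / X1 ⇒ X2 / X1 ⇒ x / X1 ⇒ x / X2 ⇒ x / x

Two distinct leftmost derivations for the same string.

Ambiguous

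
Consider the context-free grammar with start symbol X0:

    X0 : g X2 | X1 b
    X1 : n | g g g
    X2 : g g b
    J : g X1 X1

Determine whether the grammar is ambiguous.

Witness: g g g b

Derivation 1: X0 ⇒ g X2 ⇒ g g g b
Derivation 2: X0 ⇒ X1 b ⇒ g g g b

Two distinct leftmost derivations for the same string.

Ambiguous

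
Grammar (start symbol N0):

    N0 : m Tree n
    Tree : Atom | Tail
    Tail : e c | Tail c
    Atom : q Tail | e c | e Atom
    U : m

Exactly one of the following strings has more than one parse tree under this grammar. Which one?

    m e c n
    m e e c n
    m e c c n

m e c n: 2 trees
m e e c n: 1 tree
m e c c n: 1 tree

m e c n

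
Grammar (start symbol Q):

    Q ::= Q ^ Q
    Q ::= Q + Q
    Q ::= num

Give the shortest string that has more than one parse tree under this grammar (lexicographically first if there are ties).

length 1: no string has ≥2 trees
length 3: no string has ≥2 trees
length 5: num + num + num has 2 parse trees

Two derivations of num + num + num:
  Q ⇒ Q + Q ⇒ Q + Q + Q ⇒ num + Q + Q ⇒ num + num + Q ⇒ num + num + num
  Q ⇒ Q + Q ⇒ num + Q ⇒ num + Q + Q ⇒ num + num + Q ⇒ num + num + num

num + num + num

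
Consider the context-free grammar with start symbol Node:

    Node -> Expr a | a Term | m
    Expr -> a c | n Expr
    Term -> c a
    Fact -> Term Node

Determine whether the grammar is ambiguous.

Witness: a c a

Derivation 1: Node ⇒ Expr a ⇒ a c a
Derivation 2: Node ⇒ a Term ⇒ a c a

Two distinct leftmost derivations for the same string.

Ambiguous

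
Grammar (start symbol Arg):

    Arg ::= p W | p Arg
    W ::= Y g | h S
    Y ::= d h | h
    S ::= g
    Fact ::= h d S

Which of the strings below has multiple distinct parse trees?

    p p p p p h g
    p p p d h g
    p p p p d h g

p p p p p h g: 2 trees
p p p d h g: 1 tree
p p p p d h g: 1 tree

p p p p p h g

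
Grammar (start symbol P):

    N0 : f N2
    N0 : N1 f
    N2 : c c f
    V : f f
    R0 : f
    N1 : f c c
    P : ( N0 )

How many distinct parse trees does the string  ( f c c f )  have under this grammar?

Parse trees for ( f c c f ):
  [P ( [N0 f [N2 c c f]] )]
  [P ( [N0 [N1 f c c] f] )]

2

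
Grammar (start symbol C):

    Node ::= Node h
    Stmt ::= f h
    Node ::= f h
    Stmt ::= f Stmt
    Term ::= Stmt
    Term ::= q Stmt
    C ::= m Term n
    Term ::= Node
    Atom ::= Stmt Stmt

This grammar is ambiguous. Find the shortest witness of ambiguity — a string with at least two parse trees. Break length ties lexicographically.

m f h n

length 4: m f h n has 2 parse trees

Two derivations of m f h n:
  C ⇒ m Term n ⇒ m Stmt n ⇒ m f h n
  C ⇒ m Term n ⇒ m Node n ⇒ m f h n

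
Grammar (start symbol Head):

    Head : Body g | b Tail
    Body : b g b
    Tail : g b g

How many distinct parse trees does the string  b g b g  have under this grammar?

2

Parse trees for b g b g:
  [Head [Body b g b] g]
  [Head b [Tail g b g]]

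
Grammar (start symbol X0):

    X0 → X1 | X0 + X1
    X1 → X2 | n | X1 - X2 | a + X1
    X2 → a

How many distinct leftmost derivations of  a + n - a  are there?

Parse trees for a + n - a:
  [X0 [X1 [X1 a + [X1 n]] - [X2 a]]]
  [X0 [X1 a + [X1 [X1 n] - [X2 a]]]]
  [X0 [X0 [X1 [X2 a]]] + [X1 [X1 n] - [X2 a]]]

3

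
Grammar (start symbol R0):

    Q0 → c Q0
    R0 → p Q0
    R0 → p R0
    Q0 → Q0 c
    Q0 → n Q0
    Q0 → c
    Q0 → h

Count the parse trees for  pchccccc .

Parse trees for pchccccc:
  [R0 p [Q0 c [Q0 [Q0 [Q0 [Q0 [Q0 [Q0 h] c] c] c] c] c]]]
  [R0 p [Q0 [Q0 c [Q0 [Q0 [Q0 [Q0 [Q0 h] c] c] c] c]] c]]
  [R0 p [Q0 [Q0 [Q0 c [Q0 [Q0 [Q0 [Q0 h] c] c] c]] c] c]]
  [R0 p [Q0 [Q0 [Q0 [Q0 c [Q0 [Q0 [Q0 h] c] c]] c] c] c]]
  [R0 p [Q0 [Q0 [Q0 [Q0 [Q0 c [Q0 [Q0 h] c]] c] c] c] c]]
  [R0 p [Q0 [Q0 [Q0 [Q0 [Q0 [Q0 c [Q0 h]] c] c] c] c] c]]

6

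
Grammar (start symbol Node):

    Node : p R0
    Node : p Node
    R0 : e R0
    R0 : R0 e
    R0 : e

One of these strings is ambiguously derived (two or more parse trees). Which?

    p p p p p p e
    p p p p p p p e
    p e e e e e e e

p e e e e e e e

p p p p p p e: 1 tree
p p p p p p p e: 1 tree
p e e e e e e e: 64 trees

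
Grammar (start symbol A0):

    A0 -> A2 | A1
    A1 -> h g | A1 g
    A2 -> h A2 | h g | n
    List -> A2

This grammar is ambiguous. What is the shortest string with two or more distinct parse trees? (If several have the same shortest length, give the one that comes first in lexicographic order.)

h g

length 1: no string has ≥2 trees
length 2: h g has 2 parse trees

Two derivations of h g:
  A0 ⇒ A2 ⇒ h g
  A0 ⇒ A1 ⇒ h g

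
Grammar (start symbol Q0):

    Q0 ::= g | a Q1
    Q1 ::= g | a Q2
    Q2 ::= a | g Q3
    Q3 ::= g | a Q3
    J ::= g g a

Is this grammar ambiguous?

Unambiguous

(J is unreachable from Q0, so its rules don't affect L(Q0).) Restricted to the reachable nonterminals, every rule has the form A → t or A → t B, and no two rules for the same A share a first terminal. The grammar encodes a DFA — one run per string.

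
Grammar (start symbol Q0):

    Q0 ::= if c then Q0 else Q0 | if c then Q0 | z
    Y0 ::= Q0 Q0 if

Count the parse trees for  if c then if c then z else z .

Parse trees for if c then if c then z else z:
  [Q0 if c then [Q0 if c then [Q0 z]] else [Q0 z]]
  [Q0 if c then [Q0 if c then [Q0 z] else [Q0 z]]]

2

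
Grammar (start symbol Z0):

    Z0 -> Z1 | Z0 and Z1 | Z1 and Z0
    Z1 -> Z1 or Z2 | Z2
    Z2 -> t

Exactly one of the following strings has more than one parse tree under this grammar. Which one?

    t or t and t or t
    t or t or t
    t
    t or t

t or t and t or t

t or t and t or t: 2 trees
t or t or t: 1 tree
t: 1 tree
t or t: 1 tree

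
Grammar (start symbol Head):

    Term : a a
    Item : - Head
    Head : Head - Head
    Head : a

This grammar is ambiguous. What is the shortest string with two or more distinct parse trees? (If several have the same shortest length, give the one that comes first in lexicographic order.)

length 1: no string has ≥2 trees
length 3: no string has ≥2 trees
length 5: a - a - a has 2 parse trees

Two derivations of a - a - a:
  Head ⇒ Head - Head ⇒ Head - Head - Head ⇒ a - Head - Head ⇒ a - a - Head ⇒ a - a - a
  Head ⇒ Head - Head ⇒ a - Head ⇒ a - Head - Head ⇒ a - a - Head ⇒ a - a - a

a - a - a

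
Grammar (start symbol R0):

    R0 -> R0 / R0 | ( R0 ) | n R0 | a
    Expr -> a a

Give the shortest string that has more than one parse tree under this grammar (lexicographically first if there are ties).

length 1: no string has ≥2 trees
length 2: no string has ≥2 trees
length 3: no string has ≥2 trees
length 4: n a / a has 2 parse trees

Two derivations of n a / a:
  R0 ⇒ R0 / R0 ⇒ n R0 / R0 ⇒ n a / R0 ⇒ n a / a
  R0 ⇒ n R0 ⇒ n R0 / R0 ⇒ n a / R0 ⇒ n a / a

n a / a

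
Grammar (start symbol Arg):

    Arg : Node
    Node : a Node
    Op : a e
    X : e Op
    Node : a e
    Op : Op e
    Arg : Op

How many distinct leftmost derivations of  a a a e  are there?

Parse trees for a a a e:
  [Arg [Node a [Node a [Node a e]]]]

1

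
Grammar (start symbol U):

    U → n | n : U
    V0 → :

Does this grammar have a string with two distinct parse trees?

Unambiguous

(V0 is unreachable from U, so its rules don't affect L(U).) The reachable grammar is A → atom sep A | atom. Each atom is followed by either the separator (recurse) or end-of-string (stop) — no choice point.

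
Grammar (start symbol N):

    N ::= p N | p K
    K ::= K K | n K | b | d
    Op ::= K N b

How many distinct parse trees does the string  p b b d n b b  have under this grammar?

19

Parse trees for p b b d n b b (showing first 6 of 19):
  [N p [K [K b] [K [K b] [K [K d] [K [K n [K b]] [K b]]]]]]
  [N p [K [K b] [K [K b] [K [K d] [K n [K [K b] [K b]]]]]]]
  [N p [K [K b] [K [K b] [K [K [K d] [K n [K b]]] [K b]]]]]
  [N p [K [K b] [K [K [K b] [K d]] [K [K n [K b]] [K b]]]]]
  [N p [K [K b] [K [K [K b] [K d]] [K n [K [K b] [K b]]]]]]
  [N p [K [K b] [K [K [K b] [K [K d] [K n [K b]]]] [K b]]]]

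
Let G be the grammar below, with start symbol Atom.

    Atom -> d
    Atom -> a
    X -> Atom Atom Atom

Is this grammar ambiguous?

(X is unreachable from Atom, so its rules don't affect L(Atom).) The reachable rules are right-linear with at most one rule per (nonterminal, next-terminal) pair. Each input token forces the next rule, so parsing is deterministic.

Unambiguous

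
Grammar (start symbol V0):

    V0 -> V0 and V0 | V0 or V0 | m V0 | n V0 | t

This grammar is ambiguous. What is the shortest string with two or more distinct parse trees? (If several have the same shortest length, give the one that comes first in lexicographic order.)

length 1: no string has ≥2 trees
length 2: no string has ≥2 trees
length 3: no string has ≥2 trees
length 4: m t and t has 2 parse trees

Two derivations of m t and t:
  V0 ⇒ V0 and V0 ⇒ m V0 and V0 ⇒ m t and V0 ⇒ m t and t
  V0 ⇒ m V0 ⇒ m V0 and V0 ⇒ m t and V0 ⇒ m t and t

m t and t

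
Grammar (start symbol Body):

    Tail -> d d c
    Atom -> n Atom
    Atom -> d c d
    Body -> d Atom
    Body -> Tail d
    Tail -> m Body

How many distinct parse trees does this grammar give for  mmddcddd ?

2

Parse trees for mmddcddd:
  [Body [Tail m [Body [Tail m [Body d [Atom d c d]]] d]] d]
  [Body [Tail m [Body [Tail m [Body [Tail d d c] d]] d]] d]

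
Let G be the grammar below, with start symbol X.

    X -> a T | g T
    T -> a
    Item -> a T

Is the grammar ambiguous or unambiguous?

Unambiguous

(Item is unreachable from X, so its rules don't affect L(X).) The reachable rules are right-linear with at most one rule per (nonterminal, next-terminal) pair. Each input token forces the next rule, so parsing is deterministic.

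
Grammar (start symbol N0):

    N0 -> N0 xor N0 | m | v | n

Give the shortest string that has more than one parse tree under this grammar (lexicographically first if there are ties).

m xor m xor m

length 1: no string has ≥2 trees
length 3: no string has ≥2 trees
length 5: m xor m xor m has 2 parse trees

Two derivations of m xor m xor m:
  N0 ⇒ N0 xor N0 ⇒ N0 xor N0 xor N0 ⇒ m xor N0 xor N0 ⇒ m xor m xor N0 ⇒ m xor m xor m
  N0 ⇒ N0 xor N0 ⇒ m xor N0 ⇒ m xor N0 xor N0 ⇒ m xor m xor N0 ⇒ m xor m xor m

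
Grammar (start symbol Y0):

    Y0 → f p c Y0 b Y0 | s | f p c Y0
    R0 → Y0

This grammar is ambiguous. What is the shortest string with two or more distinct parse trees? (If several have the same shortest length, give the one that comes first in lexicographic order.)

f p c f p c s b s

length 1: no string has ≥2 trees
length 4: no string has ≥2 trees
length 6: no string has ≥2 trees
length 7: no string has ≥2 trees
length 9: f p c f p c s b s has 2 parse trees

Two derivations of f p c f p c s b s:
  Y0 ⇒ f p c Y0 b Y0 ⇒ f p c f p c Y0 b Y0 ⇒ f p c f p c s b Y0 ⇒ f p c f p c s b s
  Y0 ⇒ f p c Y0 ⇒ f p c f p c Y0 b Y0 ⇒ f p c f p c s b Y0 ⇒ f p c f p c s b s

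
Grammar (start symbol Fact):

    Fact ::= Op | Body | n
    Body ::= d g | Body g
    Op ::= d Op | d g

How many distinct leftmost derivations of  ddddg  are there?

Parse trees for ddddg:
  [Fact [Op d [Op d [Op d [Op d g]]]]]

1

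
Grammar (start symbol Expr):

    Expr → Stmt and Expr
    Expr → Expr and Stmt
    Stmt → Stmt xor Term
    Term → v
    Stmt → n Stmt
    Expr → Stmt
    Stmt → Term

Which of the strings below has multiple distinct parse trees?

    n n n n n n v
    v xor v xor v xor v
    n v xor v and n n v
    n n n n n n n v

n n n n n n v: 1 tree
v xor v xor v xor v: 1 tree
n v xor v and n n v: 4 trees
n n n n n n n v: 1 tree

n v xor v and n n v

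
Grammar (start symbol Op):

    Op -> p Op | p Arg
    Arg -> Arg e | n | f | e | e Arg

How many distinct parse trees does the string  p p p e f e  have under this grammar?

Parse trees for p p p e f e:
  [Op p [Op p [Op p [Arg [Arg e [Arg f]] e]]]]
  [Op p [Op p [Op p [Arg e [Arg [Arg f] e]]]]]

2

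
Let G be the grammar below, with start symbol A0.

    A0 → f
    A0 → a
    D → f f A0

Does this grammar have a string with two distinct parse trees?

Unambiguous

Only A0 is reachable from A0; ignoring the rest: The reachable rules are right-linear with at most one rule per (nonterminal, next-terminal) pair. Each input token forces the next rule, so parsing is deterministic.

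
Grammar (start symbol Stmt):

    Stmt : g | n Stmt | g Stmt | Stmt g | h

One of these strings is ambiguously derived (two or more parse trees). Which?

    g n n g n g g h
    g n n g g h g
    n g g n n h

g n n g g h g

g n n g n g g h: 1 tree
g n n g g h g: 6 trees
n g g n n h: 1 tree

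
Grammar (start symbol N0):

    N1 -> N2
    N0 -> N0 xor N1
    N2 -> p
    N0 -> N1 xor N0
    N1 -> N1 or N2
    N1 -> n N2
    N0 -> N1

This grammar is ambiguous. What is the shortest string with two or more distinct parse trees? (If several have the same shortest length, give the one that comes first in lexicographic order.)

p xor p

length 1: no string has ≥2 trees
length 2: no string has ≥2 trees
length 3: p xor p has 2 parse trees

Two derivations of p xor p:
  N0 ⇒ N0 xor N1 ⇒ N1 xor N1 ⇒ N2 xor N1 ⇒ p xor N1 ⇒ p xor N2 ⇒ p xor p
  N0 ⇒ N1 xor N0 ⇒ N2 xor N0 ⇒ p xor N0 ⇒ p xor N1 ⇒ p xor N2 ⇒ p xor p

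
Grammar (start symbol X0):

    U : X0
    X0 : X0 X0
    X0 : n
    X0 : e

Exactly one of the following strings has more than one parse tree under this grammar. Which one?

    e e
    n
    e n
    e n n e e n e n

e n n e e n e n

e e: 1 tree
n: 1 tree
e n: 1 tree
e n n e e n e n: 429 trees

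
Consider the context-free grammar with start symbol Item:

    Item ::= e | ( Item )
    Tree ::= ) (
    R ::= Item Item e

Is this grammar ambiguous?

Unambiguous

(Tree, R are unreachable from Item, so their rules don't affect L(Item).) L(Item) is { openⁿ atom closeⁿ : n ≥ 0 }. The bracket depth fixes n, and the derivation is forced at every step.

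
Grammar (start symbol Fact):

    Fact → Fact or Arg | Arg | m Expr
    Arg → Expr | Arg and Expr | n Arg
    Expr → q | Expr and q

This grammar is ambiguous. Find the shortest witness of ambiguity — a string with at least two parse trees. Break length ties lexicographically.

length 1: no string has ≥2 trees
length 2: no string has ≥2 trees
length 3: q and q has 2 parse trees

Two derivations of q and q:
  Fact ⇒ Arg ⇒ Expr ⇒ Expr and q ⇒ q and q
  Fact ⇒ Arg ⇒ Arg and Expr ⇒ Expr and Expr ⇒ q and Expr ⇒ q and q

q and q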